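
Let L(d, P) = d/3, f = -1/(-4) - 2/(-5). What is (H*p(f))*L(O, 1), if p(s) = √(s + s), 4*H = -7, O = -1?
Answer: 7*√130/120 ≈ 0.66510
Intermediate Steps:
f = 13/20 (f = -1*(-¼) - 2*(-⅕) = ¼ + ⅖ = 13/20 ≈ 0.65000)
L(d, P) = d/3 (L(d, P) = d*(⅓) = d/3)
H = -7/4 (H = (¼)*(-7) = -7/4 ≈ -1.7500)
p(s) = √2*√s (p(s) = √(2*s) = √2*√s)
(H*p(f))*L(O, 1) = (-7*√2*√(13/20)/4)*((⅓)*(-1)) = -7*√2*√65/10/4*(-⅓) = -7*√130/40*(-⅓) = 7*√130/120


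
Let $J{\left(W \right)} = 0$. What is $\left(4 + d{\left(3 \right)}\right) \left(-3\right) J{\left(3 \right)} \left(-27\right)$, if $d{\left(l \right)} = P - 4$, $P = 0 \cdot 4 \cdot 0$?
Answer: $0$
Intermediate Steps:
$P = 0$ ($P = 0 \cdot 0 = 0$)
$d{\left(l \right)} = -4$ ($d{\left(l \right)} = 0 - 4 = -4$)
$\left(4 + d{\left(3 \right)}\right) \left(-3\right) J{\left(3 \right)} \left(-27\right) = \left(4 - 4\right) \left(-3\right) 0 \left(-27\right) = 0 \left(-3\right) 0 \left(-27\right) = 0 \cdot 0 \left(-27\right) = 0 \left(-27\right) = 0$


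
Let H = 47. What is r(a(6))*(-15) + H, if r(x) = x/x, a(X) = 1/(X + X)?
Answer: 32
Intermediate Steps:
a(X) = 1/(2*X)
r(x) = 1
r(a(6))*(-15) + H = 1*(-15) + 47 = -15 + 47 = 32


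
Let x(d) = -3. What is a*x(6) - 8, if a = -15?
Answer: 37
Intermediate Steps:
a*x(6) - 8 = -15*(-3) - 8 = 45 - 8 = 37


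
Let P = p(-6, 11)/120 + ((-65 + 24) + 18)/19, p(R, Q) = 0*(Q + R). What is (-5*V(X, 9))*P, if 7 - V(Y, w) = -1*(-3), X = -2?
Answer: 460/19 ≈ 24.211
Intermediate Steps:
p(R, Q) = 0
P = -23/19 (P = 0/120 + ((-65 + 24) + 18)/19 = 0*(1/120) + (-41 + 18)*(1/19) = 0 - 23*1/19 = 0 - 23/19 = -23/19 ≈ -1.2105)
V(Y, w) = 4 (V(Y, w) = 7 - (-1)*(-3) = 7 - 1*3 = 7 - 3 = 4)
(-5*V(X, 9))*P = -5*4*(-23/19) = -20*(-23/19) = 460/19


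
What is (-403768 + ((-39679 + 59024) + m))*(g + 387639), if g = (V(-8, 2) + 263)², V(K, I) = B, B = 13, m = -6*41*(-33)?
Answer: -174535903575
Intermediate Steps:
m = 8118 (m = -246*(-33) = 8118)
V(K, I) = 13
g = 76176 (g = (13 + 263)² = 276² = 76176)
(-403768 + ((-39679 + 59024) + m))*(g + 387639) = (-403768 + ((-39679 + 59024) + 8118))*(76176 + 387639) = (-403768 + (19345 + 8118))*463815 = (-403768 + 27463)*463815 = -376305*463815 = -174535903575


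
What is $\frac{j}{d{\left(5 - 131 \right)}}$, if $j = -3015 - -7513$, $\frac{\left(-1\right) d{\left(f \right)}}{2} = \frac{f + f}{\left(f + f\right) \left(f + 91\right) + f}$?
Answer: $\frac{155181}{2} \approx 77591.0$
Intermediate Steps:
$d{\left(f \right)} = - \frac{4 f}{f + 2 f \left(91 + f\right)}$ ($d{\left(f \right)} = - 2 \frac{f + f}{\left(f + f\right) \left(f + 91\right) + f} = - 2 \frac{2 f}{2 f \left(91 + f\right) + f} = - 2 \frac{2 f}{f + 2 f \left(91 + f\right)} = - \frac{4 f}{f + 2 f \left(91 + f\right)}$)
$j = 4498$ ($j = -3015 + 7513 = 4498$)
$\frac{j}{d{\left(5 - 131 \right)}} = \frac{4498}{\left(-4\right) \frac{1}{183 + 2 \left(5 - 131\right)}} = \frac{4498}{\left(-4\right) \frac{1}{183 + 2 \left(-126\right)}} = \frac{4498}{\left(-4\right) \frac{1}{183 - 252}} = \frac{4498}{\left(-4\right) \frac{1}{-69}} = \frac{4498}{\left(-4\right) \left(- \frac{1}{69}\right)} = \frac{4498}{\frac{4}{69}} = 4498 \cdot \frac{69}{4} = \frac{155181}{2}$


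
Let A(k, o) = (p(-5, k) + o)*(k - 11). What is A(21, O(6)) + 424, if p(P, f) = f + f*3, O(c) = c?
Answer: 1324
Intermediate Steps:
p(P, f) = 4*f (p(P, f) = f + 3*f = 4*f)
A(k, o) = (-11 + k)*(o + 4*k) (A(k, o) = (4*k + o)*(k - 11) = (o + 4*k)*(-11 + k) = (-11 + k)*(o + 4*k))
A(21, O(6)) + 424 = (-44*21 - 11*6 + 4*21² + 21*6) + 424 = (-924 - 66 + 4*441 + 126) + 424 = (-924 - 66 + 1764 + 126) + 424 = 900 + 424 = 1324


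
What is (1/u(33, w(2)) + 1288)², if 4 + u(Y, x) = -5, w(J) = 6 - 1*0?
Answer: 134351281/81 ≈ 1.6587e+6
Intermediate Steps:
w(J) = 6 (w(J) = 6 + 0 = 6)
u(Y, x) = -9 (u(Y, x) = -4 - 5 = -9)
(1/u(33, w(2)) + 1288)² = (1/(-9) + 1288)² = (-⅑ + 1288)² = (11591/9)² = 134351281/81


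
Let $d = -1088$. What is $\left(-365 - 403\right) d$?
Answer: $835584$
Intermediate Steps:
$\left(-365 - 403\right) d = \left(-365 - 403\right) \left(-1088\right) = \left(-768\right) \left(-1088\right) = 835584$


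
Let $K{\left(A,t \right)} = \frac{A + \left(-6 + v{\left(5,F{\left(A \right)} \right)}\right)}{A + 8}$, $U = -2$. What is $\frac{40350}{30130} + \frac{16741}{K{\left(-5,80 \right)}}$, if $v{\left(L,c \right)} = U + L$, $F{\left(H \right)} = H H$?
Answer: $- \frac{151289619}{24104} \approx -6276.5$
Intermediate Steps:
$F{\left(H \right)} = H^{2}$
$v{\left(L,c \right)} = -2 + L$
$K{\left(A,t \right)} = \frac{-3 + A}{8 + A}$ ($K{\left(A,t \right)} = \frac{A + \left(-6 + \left(-2 + 5\right)\right)}{A + 8} = \frac{A + \left(-6 + 3\right)}{8 + A} = \frac{A - 3}{8 + A} = \frac{-3 + A}{8 + A}$)
$\frac{40350}{30130} + \frac{16741}{K{\left(-5,80 \right)}} = \frac{40350}{30130} + \frac{16741}{\frac{1}{8 - 5} \left(-3 - 5\right)} = 40350 \cdot \frac{1}{30130} + \frac{16741}{\frac{1}{3} \left(-8\right)} = \frac{4035}{3013} + \frac{16741}{\frac{1}{3} \left(-8\right)} = \frac{4035}{3013} + \frac{16741}{- \frac{8}{3}} = \frac{4035}{3013} + 16741 \left(- \frac{3}{8}\right) = \frac{4035}{3013} - \frac{50223}{8} = - \frac{151289619}{24104}$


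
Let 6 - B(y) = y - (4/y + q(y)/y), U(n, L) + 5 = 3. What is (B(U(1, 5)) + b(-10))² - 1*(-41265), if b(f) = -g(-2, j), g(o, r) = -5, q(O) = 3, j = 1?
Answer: 165421/4 ≈ 41355.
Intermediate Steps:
U(n, L) = -2 (U(n, L) = -5 + 3 = -2)
b(f) = 5 (b(f) = -1*(-5) = 5)
B(y) = 6 - y + 7/y (B(y) = 6 - (y - (4/y + 3/y)) = 6 - (y - 7/y) = 6 + (-y + 7/y) = 6 - y + 7/y)
(B(U(1, 5)) + b(-10))² - 1*(-41265) = ((6 - 1*(-2) + 7/(-2)) + 5)² - 1*(-41265) = ((6 + 2 + 7*(-½)) + 5)² + 41265 = ((6 + 2 - 7/2) + 5)² + 41265 = (9/2 + 5)² + 41265 = (19/2)² + 41265 = 361/4 + 41265 = 165421/4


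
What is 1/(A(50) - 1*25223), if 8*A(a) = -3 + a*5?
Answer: -8/201537 ≈ -3.9695e-5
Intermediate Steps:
A(a) = -3/8 + 5*a/8 (A(a) = (-3 + a*5)/8 = (-3 + 5*a)/8 = -3/8 + 5*a/8)
1/(A(50) - 1*25223) = 1/((-3/8 + (5/8)*50) - 1*25223) = 1/((-3/8 + 125/4) - 25223) = 1/(247/8 - 25223) = 1/(-201537/8) = -8/201537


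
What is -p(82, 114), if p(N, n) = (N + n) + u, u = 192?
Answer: -388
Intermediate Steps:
p(N, n) = 192 + N + n (p(N, n) = (N + n) + 192 = 192 + N + n)
-p(82, 114) = -(192 + 82 + 114) = -1*388 = -388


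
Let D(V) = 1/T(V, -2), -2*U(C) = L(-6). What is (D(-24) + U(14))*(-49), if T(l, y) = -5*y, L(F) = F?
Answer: -1519/10 ≈ -151.90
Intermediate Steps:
U(C) = 3 (U(C) = -½*(-6) = 3)
D(V) = ⅒ (D(V) = 1/(-5*(-2)) = 1/10 = ⅒)
(D(-24) + U(14))*(-49) = (⅒ + 3)*(-49) = (31/10)*(-49) = -1519/10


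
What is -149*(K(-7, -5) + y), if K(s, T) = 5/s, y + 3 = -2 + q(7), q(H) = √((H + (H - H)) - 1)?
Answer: 5960/7 - 149*√6 ≈ 486.45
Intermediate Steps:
q(H) = √(-1 + H) (q(H) = √((H + 0) - 1) = √(H - 1) = √(-1 + H))
y = -5 + √6 (y = -3 + (-2 + √(-1 + 7)) = -3 + (-2 + √6) = -5 + √6 ≈ -2.5505)
-149*(K(-7, -5) + y) = -149*(5/(-7) + (-5 + √6)) = -149*(5*(-⅐) + (-5 + √6)) = -149*(-5/7 + (-5 + √6)) = -149*(-40/7 + √6) = 5960/7 - 149*√6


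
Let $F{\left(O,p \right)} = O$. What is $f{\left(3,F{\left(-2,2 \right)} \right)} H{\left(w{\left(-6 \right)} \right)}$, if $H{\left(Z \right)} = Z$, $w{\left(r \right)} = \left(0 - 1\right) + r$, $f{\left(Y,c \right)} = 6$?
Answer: $-42$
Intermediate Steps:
$w{\left(r \right)} = -1 + r$
$f{\left(3,F{\left(-2,2 \right)} \right)} H{\left(w{\left(-6 \right)} \right)} = 6 \left(-1 - 6\right) = 6 \left(-7\right) = -42$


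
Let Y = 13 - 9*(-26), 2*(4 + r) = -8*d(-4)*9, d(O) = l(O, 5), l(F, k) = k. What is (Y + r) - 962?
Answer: -899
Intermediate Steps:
d(O) = 5
r = -184 (r = -4 + (-8*5*9)/2 = -4 + (-40*9)/2 = -4 + (½)*(-360) = -4 - 180 = -184)
Y = 247 (Y = 13 + 234 = 247)
(Y + r) - 962 = (247 - 184) - 962 = 63 - 962 = -899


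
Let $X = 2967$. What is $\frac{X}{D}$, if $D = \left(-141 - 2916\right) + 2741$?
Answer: $- \frac{2967}{316} \approx -9.3892$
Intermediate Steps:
$D = -316$ ($D = -3057 + 2741 = -316$)
$\frac{X}{D} = \frac{2967}{-316} = 2967 \left(- \frac{1}{316}\right) = - \frac{2967}{316}$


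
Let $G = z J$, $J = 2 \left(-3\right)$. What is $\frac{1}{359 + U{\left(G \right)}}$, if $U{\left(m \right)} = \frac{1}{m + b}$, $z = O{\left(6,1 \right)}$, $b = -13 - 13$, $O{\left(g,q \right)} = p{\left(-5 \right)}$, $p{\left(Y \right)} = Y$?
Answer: $\frac{4}{1437} \approx 0.0027836$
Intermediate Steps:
$O{\left(g,q \right)} = -5$
$b = -26$
$z = -5$
$J = -6$
$G = 30$ ($G = \left(-5\right) \left(-6\right) = 30$)
$U{\left(m \right)} = \frac{1}{-26 + m}$ ($U{\left(m \right)} = \frac{1}{m - 26} = \frac{1}{-26 + m}$)
$\frac{1}{359 + U{\left(G \right)}} = \frac{1}{359 + \frac{1}{-26 + 30}} = \frac{1}{359 + \frac{1}{4}} = \frac{1}{\frac{1437}{4}} = \frac{4}{1437}$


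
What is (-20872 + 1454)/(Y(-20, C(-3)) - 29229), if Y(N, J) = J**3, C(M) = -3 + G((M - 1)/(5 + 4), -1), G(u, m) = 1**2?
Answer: 19418/29237 ≈ 0.66416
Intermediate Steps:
G(u, m) = 1
C(M) = -2 (C(M) = -3 + 1 = -2)
(-20872 + 1454)/(Y(-20, C(-3)) - 29229) = (-20872 + 1454)/((-2)**3 - 29229) = -19418/(-8 - 29229) = -19418/(-29237) = -19418*(-1/29237) = 19418/29237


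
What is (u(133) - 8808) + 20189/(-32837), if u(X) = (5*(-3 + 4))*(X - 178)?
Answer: -296636810/32837 ≈ -9033.6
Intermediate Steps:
u(X) = -890 + 5*X (u(X) = (5*1)*(-178 + X) = 5*(-178 + X) = -890 + 5*X)
(u(133) - 8808) + 20189/(-32837) = ((-890 + 5*133) - 8808) + 20189/(-32837) = ((-890 + 665) - 8808) + 20189*(-1/32837) = (-225 - 8808) - 20189/32837 = -9033 - 20189/32837 = -296636810/32837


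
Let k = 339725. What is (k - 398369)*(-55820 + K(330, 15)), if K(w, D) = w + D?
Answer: 3253275900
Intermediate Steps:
K(w, D) = D + w
(k - 398369)*(-55820 + K(330, 15)) = (339725 - 398369)*(-55820 + (15 + 330)) = -58644*(-55820 + 345) = -58644*(-55475) = 3253275900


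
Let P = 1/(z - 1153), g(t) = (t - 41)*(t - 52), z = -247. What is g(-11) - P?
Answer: 4586401/1400 ≈ 3276.0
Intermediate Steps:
g(t) = (-52 + t)*(-41 + t) (g(t) = (-41 + t)*(-52 + t) = (-52 + t)*(-41 + t))
P = -1/1400 (P = 1/(-247 - 1153) = 1/(-1400) = -1/1400 ≈ -0.00071429)
g(-11) - P = (2132 + (-11)² - 93*(-11)) - 1*(-1/1400) = (2132 + 121 + 1023) + 1/1400 = 3276 + 1/1400 = 4586401/1400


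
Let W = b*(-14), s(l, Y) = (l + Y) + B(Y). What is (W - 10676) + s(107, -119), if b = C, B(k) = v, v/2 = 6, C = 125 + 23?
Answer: -12748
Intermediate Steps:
C = 148
v = 12 (v = 2*6 = 12)
B(k) = 12
b = 148
s(l, Y) = 12 + Y + l (s(l, Y) = (l + Y) + 12 = (Y + l) + 12 = 12 + Y + l)
W = -2072 (W = 148*(-14) = -2072)
(W - 10676) + s(107, -119) = (-2072 - 10676) + (12 - 119 + 107) = -12748 + 0 = -12748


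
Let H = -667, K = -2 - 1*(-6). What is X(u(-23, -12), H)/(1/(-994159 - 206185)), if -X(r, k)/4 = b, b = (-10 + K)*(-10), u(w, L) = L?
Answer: 288082560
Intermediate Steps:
K = 4 (K = -2 + 6 = 4)
b = 60 (b = (-10 + 4)*(-10) = -6*(-10) = 60)
X(r, k) = -240 (X(r, k) = -4*60 = -240)
X(u(-23, -12), H)/(1/(-994159 - 206185)) = -240/(1/(-994159 - 206185)) = -240/(1/(-1200344)) = -240/(-1/1200344) = -240*(-1200344) = 288082560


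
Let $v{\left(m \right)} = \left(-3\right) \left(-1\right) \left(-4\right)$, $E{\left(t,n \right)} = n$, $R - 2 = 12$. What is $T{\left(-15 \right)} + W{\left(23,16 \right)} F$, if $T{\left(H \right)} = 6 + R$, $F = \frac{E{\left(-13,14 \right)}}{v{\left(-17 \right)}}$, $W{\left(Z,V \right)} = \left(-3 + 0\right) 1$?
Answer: $\frac{47}{2} \approx 23.5$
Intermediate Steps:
$R = 14$ ($R = 2 + 12 = 14$)
$v{\left(m \right)} = -12$ ($v{\left(m \right)} = 3 \left(-4\right) = -12$)
$W{\left(Z,V \right)} = -3$ ($W{\left(Z,V \right)} = \left(-3\right) 1 = -3$)
$F = - \frac{7}{6}$ ($F = \frac{14}{-12} = 14 \left(- \frac{1}{12}\right) = - \frac{7}{6} \approx -1.1667$)
$T{\left(H \right)} = 20$ ($T{\left(H \right)} = 6 + 14 = 20$)
$T{\left(-15 \right)} + W{\left(23,16 \right)} F = 20 - - \frac{7}{2} = 20 + \frac{7}{2} = \frac{47}{2}$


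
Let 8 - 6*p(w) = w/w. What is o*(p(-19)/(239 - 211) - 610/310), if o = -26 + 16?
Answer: 7165/372 ≈ 19.261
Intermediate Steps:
p(w) = 7/6 (p(w) = 4/3 - w/(6*w) = 4/3 - ⅙*1 = 4/3 - ⅙ = 7/6)
o = -10
o*(p(-19)/(239 - 211) - 610/310) = -10*(7/(6*(239 - 211)) - 610/310) = -10*((7/6)/28 - 610*1/310) = -10*((7/6)*(1/28) - 61/31) = -10*(1/24 - 61/31) = -10*(-1433/744) = 7165/372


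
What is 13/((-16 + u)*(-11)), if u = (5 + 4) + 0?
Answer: 13/77 ≈ 0.16883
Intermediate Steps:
u = 9 (u = 9 + 0 = 9)
13/((-16 + u)*(-11)) = 13/((-16 + 9)*(-11)) = 13/(-7*(-11)) = 13/77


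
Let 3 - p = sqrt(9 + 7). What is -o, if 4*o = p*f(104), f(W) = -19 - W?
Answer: -123/4 ≈ -30.750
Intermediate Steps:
p = -1 (p = 3 - sqrt(9 + 7) = 3 - sqrt(16) = 3 - 1*4 = 3 - 4 = -1)
o = 123/4 (o = (-(-19 - 1*104))/4 = (-(-19 - 104))/4 = (-1*(-123))/4 = (1/4)*123 = 123/4 ≈ 30.750)
-o = -1*123/4 = -123/4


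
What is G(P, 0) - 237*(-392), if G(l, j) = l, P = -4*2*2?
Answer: 92888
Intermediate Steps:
P = -16 (P = -8*2 = -16)
G(P, 0) - 237*(-392) = -16 - 237*(-392) = -16 + 92904 = 92888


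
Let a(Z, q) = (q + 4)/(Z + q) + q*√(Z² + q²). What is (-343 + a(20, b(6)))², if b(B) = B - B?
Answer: 2937796/25 ≈ 1.1751e+5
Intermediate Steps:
b(B) = 0
a(Z, q) = q*√(Z² + q²) + (4 + q)/(Z + q) (a(Z, q) = (4 + q)/(Z + q) + q*√(Z² + q²) = q*√(Z² + q²) + (4 + q)/(Z + q))
(-343 + a(20, b(6)))² = (-343 + (4 + 0 + 0²*√(20² + 0²) + 20*0*√(20² + 0²))/(20 + 0))² = (-343 + (4 + 0 + 0*√(400 + 0) + 20*0*√(400 + 0))/20)² = (-343 + (4 + 0 + 0*√400 + 20*0*√400)/20)² = (-343 + (4 + 0 + 0*20 + 20*0*20)/20)² = (-343 + (4 + 0 + 0 + 0)/20)² = (-343 + (1/20)*4)² = (-343 + ⅕)² = (-1714/5)² = 2937796/25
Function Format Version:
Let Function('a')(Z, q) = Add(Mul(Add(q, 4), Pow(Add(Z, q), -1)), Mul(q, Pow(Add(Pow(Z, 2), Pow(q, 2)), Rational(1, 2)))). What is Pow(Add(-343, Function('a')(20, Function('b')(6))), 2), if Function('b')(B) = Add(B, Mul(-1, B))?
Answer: Rational(2937796, 25) ≈ 1.1751e+5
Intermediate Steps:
Function('b')(B) = 0
Function('a')(Z, q) = Add(Mul(q, Pow(Add(Pow(Z, 2), Pow(q, 2)), Rational(1, 2))), Mul(Pow(Add(Z, q), -1), Add(4, q))) (Function('a')(Z, q) = Add(Mul(Add(4, q), Pow(Add(Z, q), -1)), Mul(q, Pow(Add(Pow(Z, 2), Pow(q, 2)), Rational(1, 2)))) = Add(Mul(Pow(Add(Z, q), -1), Add(4, q)), Mul(q, Pow(Add(Pow(Z, 2), Pow(q, 2)), Rational(1, 2)))) = Add(Mul(q, Pow(Add(Pow(Z, 2), Pow(q, 2)), Rational(1, 2))), Mul(Pow(Add(Z, q), -1), Add(4, q))))
Pow(Add(-343, Function('a')(20, Function('b')(6))), 2) = Pow(Add(-343, Mul(Pow(Add(20, 0), -1), Add(4, 0, Mul(Pow(0, 2), Pow(Add(Pow(20, 2), Pow(0, 2)), Rational(1, 2))), Mul(20, 0, Pow(Add(Pow(20, 2), Pow(0, 2)), Rational(1, 2)))))), 2) = Pow(Add(-343, Mul(Pow(20, -1), Add(4, 0, Mul(0, Pow(Add(400, 0), Rational(1, 2))), Mul(20, 0, Pow(Add(400, 0), Rational(1, 2)))))), 2) = Pow(Add(-343, Mul(Rational(1, 20), Add(4, 0, Mul(0, Pow(400, Rational(1, 2))), Mul(20, 0, Pow(400, Rational(1, 2)))))), 2) = Pow(Add(-343, Mul(Rational(1, 20), Add(4, 0, Mul(0, 20), Mul(20, 0, 20)))), 2) = Pow(Add(-343, Mul(Rational(1, 20), Add(4, 0, 0, 0))), 2) = Pow(Add(-343, Mul(Rational(1, 20), 4)), 2) = Pow(Add(-343, Rational(1, 5)), 2) = Pow(Rational(-1714, 5), 2) = Rational(2937796, 25)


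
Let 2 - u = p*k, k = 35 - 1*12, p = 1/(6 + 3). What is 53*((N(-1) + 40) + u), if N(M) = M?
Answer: 18338/9 ≈ 2037.6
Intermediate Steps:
p = 1/9 ≈ 0.11111
k = 23 (k = 35 - 12 = 23)
u = -5/9 (u = 2 - 23/9 = -5/9 ≈ -0.55556)
53*((N(-1) + 40) + u) = 53*((-1 + 40) - 5/9) = 53*(39 - 5/9) = 53*(346/9) = 18338/9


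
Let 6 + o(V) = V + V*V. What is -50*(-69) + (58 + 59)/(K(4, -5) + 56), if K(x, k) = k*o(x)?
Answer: 48183/14 ≈ 3441.6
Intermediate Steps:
o(V) = -6 + V + V² (o(V) = -6 + (V + V*V) = -6 + (V + V²) = -6 + V + V²)
K(x, k) = k*(-6 + x + x²)
-50*(-69) + (58 + 59)/(K(4, -5) + 56) = -50*(-69) + (58 + 59)/(-5*(-6 + 4 + 4²) + 56) = 3450 + 117/(-5*(-6 + 4 + 16) + 56) = 3450 + 117/(-5*14 + 56) = 3450 + 117/(-70 + 56) = 3450 + 117/(-14) = 3450 + 117*(-1/14) = 3450 - 117/14 = 48183/14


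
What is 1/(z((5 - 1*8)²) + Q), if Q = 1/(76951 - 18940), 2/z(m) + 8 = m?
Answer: 58011/116023 ≈ 0.50000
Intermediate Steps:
z(m) = 2/(-8 + m)
Q = 1/58011 ≈ 1.7238e-5
1/(z((5 - 1*8)²) + Q) = 1/(2/(-8 + (5 - 1*8)²) + 1/58011) = 1/(2/(-8 + (5 - 8)²) + 1/58011) = 1/(2/(-8 + (-3)²) + 1/58011) = 1/(2/(-8 + 9) + 1/58011) = 1/(2/1 + 1/58011) = 1/(2*1 + 1/58011) = 1/(2 + 1/58011) = 1/(116023/58011) = 58011/116023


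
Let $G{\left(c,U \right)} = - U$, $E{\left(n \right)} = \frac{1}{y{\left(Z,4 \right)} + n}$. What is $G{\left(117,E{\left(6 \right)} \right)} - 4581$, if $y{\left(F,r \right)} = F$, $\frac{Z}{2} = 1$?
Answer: $- \frac{36649}{8} \approx -4581.1$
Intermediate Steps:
$Z = 2$ ($Z = 2 \cdot 1 = 2$)
$E{\left(n \right)} = \frac{1}{2 + n}$
$G{\left(117,E{\left(6 \right)} \right)} - 4581 = - \frac{1}{2 + 6} - 4581 = - \frac{1}{8} - 4581 = - \frac{36649}{8}$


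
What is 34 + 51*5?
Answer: 289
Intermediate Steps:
34 + 51*5 = 34 + 255 = 289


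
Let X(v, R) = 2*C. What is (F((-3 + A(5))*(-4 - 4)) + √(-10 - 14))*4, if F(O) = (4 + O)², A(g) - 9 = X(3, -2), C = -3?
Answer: 64 + 8*I*√6 ≈ 64.0 + 19.596*I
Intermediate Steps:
X(v, R) = -6 (X(v, R) = 2*(-3) = -6)
A(g) = 3 (A(g) = 9 - 6 = 3)
(F((-3 + A(5))*(-4 - 4)) + √(-10 - 14))*4 = ((4 + (-3 + 3)*(-4 - 4))² + √(-10 - 14))*4 = ((4 + 0*(-8))² + √(-24))*4 = ((4 + 0)² + 2*I*√6)*4 = (4² + 2*I*√6)*4 = (16 + 2*I*√6)*4 = 64 + 8*I*√6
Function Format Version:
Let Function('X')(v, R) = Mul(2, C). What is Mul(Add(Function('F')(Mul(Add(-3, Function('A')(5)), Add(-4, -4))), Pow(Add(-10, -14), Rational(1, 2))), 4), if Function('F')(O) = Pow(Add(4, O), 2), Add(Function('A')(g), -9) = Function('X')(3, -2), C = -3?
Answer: Add(64, Mul(8, I, Pow(6, Rational(1, 2)))) ≈ Add(64.000, Mul(19.596, I))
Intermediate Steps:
Function('X')(v, R) = -6 (Function('X')(v, R) = Mul(2, -3) = -6)
Function('A')(g) = 3 (Function('A')(g) = Add(9, -6) = 3)
Mul(Add(Function('F')(Mul(Add(-3, Function('A')(5)), Add(-4, -4))), Pow(Add(-10, -14), Rational(1, 2))), 4) = Mul(Add(Pow(Add(4, Mul(Add(-3, 3), Add(-4, -4))), 2), Pow(Add(-10, -14), Rational(1, 2))), 4) = Mul(Add(Pow(Add(4, Mul(0, -8)), 2), Pow(-24, Rational(1, 2))), 4) = Mul(Add(Pow(Add(4, 0), 2), Mul(2, I, Pow(6, Rational(1, 2)))), 4) = Mul(Add(Pow(4, 2), Mul(2, I, Pow(6, Rational(1, 2)))), 4) = Mul(Add(16, Mul(2, I, Pow(6, Rational(1, 2)))), 4) = Add(64, Mul(8, I, Pow(6, Rational(1, 2))))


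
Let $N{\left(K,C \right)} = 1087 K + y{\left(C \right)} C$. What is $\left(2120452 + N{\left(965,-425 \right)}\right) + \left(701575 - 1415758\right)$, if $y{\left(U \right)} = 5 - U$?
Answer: $2272474$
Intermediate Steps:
$N{\left(K,C \right)} = 1087 K + C \left(5 - C\right)$ ($N{\left(K,C \right)} = 1087 K + \left(5 - C\right) C = 1087 K + C \left(5 - C\right)$)
$\left(2120452 + N{\left(965,-425 \right)}\right) + \left(701575 - 1415758\right) = \left(2120452 + \left(1087 \cdot 965 - - 425 \left(-5 - 425\right)\right)\right) + \left(701575 - 1415758\right) = \left(2120452 + \left(1048955 - \left(-425\right) \left(-430\right)\right)\right) + \left(701575 - 1415758\right) = \left(2120452 + \left(1048955 - 182750\right)\right) - 714183 = \left(2120452 + 866205\right) - 714183 = 2986657 - 714183 = 2272474$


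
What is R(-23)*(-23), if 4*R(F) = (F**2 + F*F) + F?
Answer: -23805/4 ≈ -5951.3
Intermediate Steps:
R(F) = F**2/2 + F/4 (R(F) = ((F**2 + F*F) + F)/4 = ((F**2 + F**2) + F)/4 = (2*F**2 + F)/4 = (F + 2*F**2)/4 = F**2/2 + F/4)
R(-23)*(-23) = ((1/4)*(-23)*(1 + 2*(-23)))*(-23) = ((1/4)*(-23)*(1 - 46))*(-23) = ((1/4)*(-23)*(-45))*(-23) = (1035/4)*(-23) = -23805/4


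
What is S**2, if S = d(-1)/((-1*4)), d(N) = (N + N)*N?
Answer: 1/4 ≈ 0.25000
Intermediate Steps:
d(N) = 2*N**2 (d(N) = (2*N)*N = 2*N**2)
S = -1/2 (S = (2*(-1)**2)/((-1*4)) = (2*1)/(-4) = 2*(-1/4) = -1/2 ≈ -0.50000)
S**2 = (-1/2)**2 = 1/4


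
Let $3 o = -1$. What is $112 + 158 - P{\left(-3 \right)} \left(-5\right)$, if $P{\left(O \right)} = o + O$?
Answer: $- \frac{7564}{3} \approx -2521.3$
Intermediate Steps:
$o = - \frac{1}{3}$ ($o = \frac{1}{3} \left(-1\right) = - \frac{1}{3} \approx -0.33333$)
$P{\left(O \right)} = - \frac{1}{3} + O$
$112 + 158 - P{\left(-3 \right)} \left(-5\right) = 112 + 158 - (- \frac{1}{3} - 3) \left(-5\right) = 112 + 158 \left(-1\right) \left(- \frac{10}{3}\right) \left(-5\right) = 112 + 158 \cdot \frac{10}{3} \left(-5\right) = 112 + 158 \left(- \frac{50}{3}\right) = 112 - \frac{7900}{3} = - \frac{7564}{3}$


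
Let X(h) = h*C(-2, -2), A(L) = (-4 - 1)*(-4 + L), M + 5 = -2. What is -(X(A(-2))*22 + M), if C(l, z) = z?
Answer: 1327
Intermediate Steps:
M = -7 (M = -5 - 2 = -7)
A(L) = 20 - 5*L (A(L) = -5*(-4 + L) = 20 - 5*L)
X(h) = -2*h (X(h) = h*(-2) = -2*h)
-(X(A(-2))*22 + M) = -(-2*(20 - 5*(-2))*22 - 7) = -(-2*(20 + 10)*22 - 7) = -(-2*30*22 - 7) = -(-60*22 - 7) = -(-1320 - 7) = -1*(-1327) = 1327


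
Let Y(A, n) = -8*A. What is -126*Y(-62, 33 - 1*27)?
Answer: -62496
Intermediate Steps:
-126*Y(-62, 33 - 1*27) = -(-1008)*(-62) = -126*496 = -62496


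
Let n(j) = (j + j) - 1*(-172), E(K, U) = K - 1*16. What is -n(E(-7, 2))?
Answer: -126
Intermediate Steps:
E(K, U) = -16 + K (E(K, U) = K - 16 = -16 + K)
n(j) = 172 + 2*j (n(j) = 2*j + 172 = 172 + 2*j)
-n(E(-7, 2)) = -(172 + 2*(-16 - 7)) = -(172 + 2*(-23)) = -(172 - 46) = -1*126 = -126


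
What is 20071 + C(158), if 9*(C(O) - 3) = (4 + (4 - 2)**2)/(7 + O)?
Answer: 29809898/1485 ≈ 20074.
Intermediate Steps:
C(O) = 3 + 8/(9*(7 + O)) (C(O) = 3 + ((4 + (4 - 2)**2)/(7 + O))/9 = 3 + ((4 + 2**2)/(7 + O))/9 = 3 + ((4 + 4)/(7 + O))/9 = 3 + (8/(7 + O))/9 = 3 + 8/(9*(7 + O)))
20071 + C(158) = 20071 + (197 + 27*158)/(9*(7 + 158)) = 20071 + (1/9)*(197 + 4266)/165 = 20071 + (1/9)*(1/165)*4463 = 20071 + 4463/1485 = 29809898/1485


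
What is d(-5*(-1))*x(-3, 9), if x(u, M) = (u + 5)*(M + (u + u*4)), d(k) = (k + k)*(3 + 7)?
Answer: -1200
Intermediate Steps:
d(k) = 20*k (d(k) = (2*k)*10 = 20*k)
x(u, M) = (5 + u)*(M + 5*u) (x(u, M) = (5 + u)*(M + (u + 4*u)) = (5 + u)*(M + 5*u))
d(-5*(-1))*x(-3, 9) = (20*(-5*(-1)))*(5*9 + 5*(-3)² + 25*(-3) + 9*(-3)) = (20*5)*(45 + 5*9 - 75 - 27) = 100*(45 + 45 - 75 - 27) = 100*(-12) = -1200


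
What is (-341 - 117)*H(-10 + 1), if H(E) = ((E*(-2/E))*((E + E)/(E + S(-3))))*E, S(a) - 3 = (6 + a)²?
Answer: 49464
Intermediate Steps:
S(a) = 3 + (6 + a)²
H(E) = -4*E²/(12 + E) (H(E) = ((E*(-2/E))*((E + E)/(E + (3 + (6 - 3)²))))*E = (-2*2*E/(E + (3 + 3²)))*E = (-2*2*E/(E + (3 + 9)))*E = (-2*2*E/(E + 12))*E = (-2*2*E/(12 + E))*E = (-4*E/(12 + E))*E = -4*E²/(12 + E))
(-341 - 117)*H(-10 + 1) = (-341 - 117)*(-4*(-10 + 1)²/(12 + (-10 + 1))) = -(-1832)*(-9)²/(12 - 9) = -(-1832)*81/3 = -458*(-108) = 49464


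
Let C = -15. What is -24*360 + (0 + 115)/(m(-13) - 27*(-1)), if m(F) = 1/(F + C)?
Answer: -1303996/151 ≈ -8635.7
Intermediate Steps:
m(F) = 1/(-15 + F) (m(F) = 1/(F - 15) = 1/(-15 + F))
-24*360 + (0 + 115)/(m(-13) - 27*(-1)) = -24*360 + (0 + 115)/(1/(-15 - 13) - 27*(-1)) = -8640 + 115/(1/(-28) + 27) = -8640 + 115/(-1/28 + 27) = -8640 + 115/(755/28) = -8640 + 115*(28/755) = -8640 + 644/151 = -1303996/151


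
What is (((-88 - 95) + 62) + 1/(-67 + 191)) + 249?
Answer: 15873/124 ≈ 128.01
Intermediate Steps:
(((-88 - 95) + 62) + 1/(-67 + 191)) + 249 = ((-183 + 62) + 1/124) + 249 = (-121 + 1/124) + 249 = -15003/124 + 249 = 15873/124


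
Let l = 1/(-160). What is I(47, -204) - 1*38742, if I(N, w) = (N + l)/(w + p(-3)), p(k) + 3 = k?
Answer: -1301738719/33600 ≈ -38742.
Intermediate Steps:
l = -1/160 ≈ -0.0062500
p(k) = -3 + k
I(N, w) = (-1/160 + N)/(-6 + w) (I(N, w) = (N - 1/160)/(w + (-3 - 3)) = (-1/160 + N)/(w - 6) = (-1/160 + N)/(-6 + w))
I(47, -204) - 1*38742 = (-1/160 + 47)/(-6 - 204) - 1*38742 = (7519/160)/(-210) - 38742 = -1/210*7519/160 - 38742 = -7519/33600 - 38742 = -1301738719/33600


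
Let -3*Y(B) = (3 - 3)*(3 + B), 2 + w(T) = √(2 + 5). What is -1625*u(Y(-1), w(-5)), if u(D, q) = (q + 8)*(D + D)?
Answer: 0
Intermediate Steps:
w(T) = -2 + √7 (w(T) = -2 + √(2 + 5) = -2 + √7)
Y(B) = 0 (Y(B) = -(3 - 3)*(3 + B)/3 = -0*(3 + B) = -⅓*0 = 0)
u(D, q) = 2*D*(8 + q) (u(D, q) = (8 + q)*(2*D) = 2*D*(8 + q))
-1625*u(Y(-1), w(-5)) = -3250*0*(8 + (-2 + √7)) = -3250*0*(6 + √7) = -1625*0 = 0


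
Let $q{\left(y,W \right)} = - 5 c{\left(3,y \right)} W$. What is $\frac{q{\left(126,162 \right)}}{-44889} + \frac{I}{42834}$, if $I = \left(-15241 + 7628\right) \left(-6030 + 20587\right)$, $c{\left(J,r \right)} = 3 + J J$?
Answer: $- \frac{1658097402523}{640925142} \approx -2587.0$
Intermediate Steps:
$c{\left(J,r \right)} = 3 + J^{2}$
$q{\left(y,W \right)} = - 60 W$ ($q{\left(y,W \right)} = - 5 \left(3 + 3^{2}\right) W = - 5 \left(3 + 9\right) W = \left(-5\right) 12 W = - 60 W$)
$I = -110822441$ ($I = \left(-7613\right) 14557 = -110822441$)
$\frac{q{\left(126,162 \right)}}{-44889} + \frac{I}{42834} = \frac{\left(-60\right) 162}{-44889} - \frac{110822441}{42834} = \left(-9720\right) \left(- \frac{1}{44889}\right) - \frac{110822441}{42834} = \frac{3240}{14963} - \frac{110822441}{42834} = - \frac{1658097402523}{640925142}$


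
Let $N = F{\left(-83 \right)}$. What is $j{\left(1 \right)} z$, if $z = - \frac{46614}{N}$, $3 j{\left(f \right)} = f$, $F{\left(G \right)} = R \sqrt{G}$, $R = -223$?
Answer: $- \frac{15538 i \sqrt{83}}{18509} \approx - 7.6481 i$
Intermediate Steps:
$F{\left(G \right)} = - 223 \sqrt{G}$
$j{\left(f \right)} = \frac{f}{3}$
$N = - 223 i \sqrt{83}$ ($N = - 223 \sqrt{-83} = - 223 i \sqrt{83} \approx - 2031.6 i$)
$z = - \frac{46614 i \sqrt{83}}{18509}$ ($z = - \frac{46614}{\left(-223\right) i \sqrt{83}} = - 46614 \frac{i \sqrt{83}}{18509} = - \frac{46614 i \sqrt{83}}{18509} \approx - 22.944 i$)
$j{\left(1 \right)} z = \frac{1}{3} \cdot 1 \left(- \frac{46614 i \sqrt{83}}{18509}\right) = \frac{\left(- \frac{46614}{18509}\right) i \sqrt{83}}{3} = - \frac{15538 i \sqrt{83}}{18509}$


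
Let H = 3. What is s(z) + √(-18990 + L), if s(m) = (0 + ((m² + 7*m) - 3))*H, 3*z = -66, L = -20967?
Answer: 981 + I*√39957 ≈ 981.0 + 199.89*I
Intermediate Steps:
z = -22 (z = (⅓)*(-66) = -22)
s(m) = -9 + 3*m² + 21*m (s(m) = (0 + ((m² + 7*m) - 3))*3 = (0 + (-3 + m² + 7*m))*3 = (-3 + m² + 7*m)*3 = -9 + 3*m² + 21*m)
s(z) + √(-18990 + L) = (-9 + 3*(-22)² + 21*(-22)) + √(-18990 - 20967) = (-9 + 3*484 - 462) + √(-39957) = (-9 + 1452 - 462) + I*√39957 = 981 + I*√39957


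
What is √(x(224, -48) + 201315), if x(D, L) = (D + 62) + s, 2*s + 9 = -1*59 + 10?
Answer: 2*√50393 ≈ 448.97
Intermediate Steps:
s = -29 (s = -9/2 + (-1*59 + 10)/2 = -9/2 + (-59 + 10)/2 = -9/2 + (½)*(-49) = -9/2 - 49/2 = -29)
x(D, L) = 33 + D (x(D, L) = (D + 62) - 29 = (62 + D) - 29 = 33 + D)
√(x(224, -48) + 201315) = √((33 + 224) + 201315) = √(257 + 201315) = √201572 = 2*√50393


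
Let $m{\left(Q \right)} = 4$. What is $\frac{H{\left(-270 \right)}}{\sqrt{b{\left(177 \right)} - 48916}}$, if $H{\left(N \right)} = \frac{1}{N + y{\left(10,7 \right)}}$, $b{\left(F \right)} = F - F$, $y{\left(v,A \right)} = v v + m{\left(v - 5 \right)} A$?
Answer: $\frac{i \sqrt{12229}}{3473036} \approx 3.1841 \cdot 10^{-5} i$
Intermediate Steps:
$y{\left(v,A \right)} = v^{2} + 4 A$ ($y{\left(v,A \right)} = v v + 4 A = v^{2} + 4 A$)
$b{\left(F \right)} = 0$
$H{\left(N \right)} = \frac{1}{128 + N}$ ($H{\left(N \right)} = \frac{1}{N + \left(10^{2} + 4 \cdot 7\right)} = \frac{1}{N + \left(100 + 28\right)} = \frac{1}{N + 128} = \frac{1}{128 + N}$)
$\frac{H{\left(-270 \right)}}{\sqrt{b{\left(177 \right)} - 48916}} = \frac{1}{\left(128 - 270\right) \sqrt{0 - 48916}} = \frac{1}{\left(-142\right) \sqrt{-48916}} = - \frac{1}{142 \cdot 2 i \sqrt{12229}} = - \frac{\left(- \frac{1}{24458}\right) i \sqrt{12229}}{142} = \frac{i \sqrt{12229}}{3473036}$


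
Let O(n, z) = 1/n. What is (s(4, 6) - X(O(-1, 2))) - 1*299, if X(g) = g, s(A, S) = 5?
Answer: -293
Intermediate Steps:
O(n, z) = 1/n
(s(4, 6) - X(O(-1, 2))) - 1*299 = (5 - 1/(-1)) - 1*299 = (5 - 1*(-1)) - 299 = (5 + 1) - 299 = 6 - 299 = -293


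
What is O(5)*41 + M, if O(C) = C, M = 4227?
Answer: 4432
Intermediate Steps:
O(5)*41 + M = 5*41 + 4227 = 205 + 4227 = 4432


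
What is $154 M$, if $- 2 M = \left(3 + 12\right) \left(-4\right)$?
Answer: $4620$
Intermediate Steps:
$M = 30$ ($M = - \frac{\left(3 + 12\right) \left(-4\right)}{2} = - \frac{15 \left(-4\right)}{2} = \left(- \frac{1}{2}\right) \left(-60\right) = 30$)
$154 M = 154 \cdot 30 = 4620$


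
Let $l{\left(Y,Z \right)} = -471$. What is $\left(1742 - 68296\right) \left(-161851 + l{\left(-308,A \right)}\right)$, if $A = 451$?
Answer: $10803178388$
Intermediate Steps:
$\left(1742 - 68296\right) \left(-161851 + l{\left(-308,A \right)}\right) = \left(1742 - 68296\right) \left(-161851 - 471\right) = \left(-66554\right) \left(-162322\right) = 10803178388$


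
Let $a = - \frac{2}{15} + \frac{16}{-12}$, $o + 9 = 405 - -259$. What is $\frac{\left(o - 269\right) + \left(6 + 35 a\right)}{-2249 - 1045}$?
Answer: $- \frac{511}{4941} \approx -0.10342$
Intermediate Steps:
$o = 655$ ($o = -9 + \left(405 - -259\right) = -9 + \left(405 + 259\right) = -9 + 664 = 655$)
$a = - \frac{22}{15}$ ($a = \left(-2\right) \frac{1}{15} + 16 \left(- \frac{1}{12}\right) = - \frac{2}{15} - \frac{4}{3} = - \frac{22}{15} \approx -1.4667$)
$\frac{\left(o - 269\right) + \left(6 + 35 a\right)}{-2249 - 1045} = \frac{\left(655 - 269\right) + \left(6 + 35 \left(- \frac{22}{15}\right)\right)}{-2249 - 1045} = \frac{386 + \left(6 - \frac{154}{3}\right)}{-3294} = \left(386 - \frac{136}{3}\right) \left(- \frac{1}{3294}\right) = \frac{1022}{3} \left(- \frac{1}{3294}\right) = - \frac{511}{4941}$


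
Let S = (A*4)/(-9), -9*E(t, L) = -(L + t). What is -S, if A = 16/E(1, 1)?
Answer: 32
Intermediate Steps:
E(t, L) = L/9 + t/9 (E(t, L) = -(-1)*(L + t)/9 = -(-L - t)/9 = L/9 + t/9)
A = 72 (A = 16/((1/9)*1 + (1/9)*1) = 16/(1/9 + 1/9) = 16/(2/9) = 16*(9/2) = 72)
S = -32 (S = (72*4)/(-9) = 288*(-1/9) = -32)
-S = -1*(-32) = 32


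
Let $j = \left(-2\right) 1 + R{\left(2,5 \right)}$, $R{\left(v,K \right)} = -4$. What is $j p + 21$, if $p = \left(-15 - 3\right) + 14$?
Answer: $45$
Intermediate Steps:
$p = -4$ ($p = -18 + 14 = -4$)
$j = -6$ ($j = \left(-2\right) 1 - 4 = -2 - 4 = -6$)
$j p + 21 = \left(-6\right) \left(-4\right) + 21 = 24 + 21 = 45$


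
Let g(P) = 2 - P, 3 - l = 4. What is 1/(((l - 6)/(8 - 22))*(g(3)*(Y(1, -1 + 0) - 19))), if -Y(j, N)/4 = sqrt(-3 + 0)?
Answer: 38/409 - 8*I*sqrt(3)/409 ≈ 0.09291 - 0.033879*I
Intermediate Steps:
l = -1 (l = 3 - 1*4 = 3 - 4 = -1)
Y(j, N) = -4*I*sqrt(3) (Y(j, N) = -4*sqrt(-3 + 0) = -4*I*sqrt(3))
1/(((l - 6)/(8 - 22))*(g(3)*(Y(1, -1 + 0) - 19))) = 1/(((-1 - 6)/(8 - 22))*((2 - 1*3)*(-4*I*sqrt(3) - 19))) = 1/((-7/(-14))*((2 - 3)*(-19 - 4*I*sqrt(3)))) = 1/((-7*(-1/14))*(-(-19 - 4*I*sqrt(3)))) = 1/((19 + 4*I*sqrt(3))/2) = 1/(19/2 + 2*I*sqrt(3))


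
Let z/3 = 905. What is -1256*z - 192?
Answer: -3410232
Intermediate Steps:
z = 2715 (z = 3*905 = 2715)
-1256*z - 192 = -1256*2715 - 192 = -3410040 - 192 = -3410232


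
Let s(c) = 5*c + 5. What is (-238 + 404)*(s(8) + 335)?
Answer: 63080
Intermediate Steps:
s(c) = 5 + 5*c
(-238 + 404)*(s(8) + 335) = (-238 + 404)*((5 + 5*8) + 335) = 166*((5 + 40) + 335) = 166*(45 + 335) = 166*380 = 63080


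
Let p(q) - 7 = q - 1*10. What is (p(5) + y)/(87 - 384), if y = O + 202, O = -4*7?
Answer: -16/27 ≈ -0.59259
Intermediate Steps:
O = -28
y = 174 (y = -28 + 202 = 174)
p(q) = -3 + q (p(q) = 7 + (q - 1*10) = 7 + (q - 10) = 7 + (-10 + q) = -3 + q)
(p(5) + y)/(87 - 384) = ((-3 + 5) + 174)/(87 - 384) = (2 + 174)/(-297) = 176*(-1/297) = -16/27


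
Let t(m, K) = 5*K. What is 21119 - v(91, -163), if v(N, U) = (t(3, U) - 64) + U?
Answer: 22161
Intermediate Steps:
v(N, U) = -64 + 6*U (v(N, U) = (5*U - 64) + U = (-64 + 5*U) + U = -64 + 6*U)
21119 - v(91, -163) = 21119 - (-64 + 6*(-163)) = 21119 - (-64 - 978) = 21119 - 1*(-1042) = 21119 + 1042 = 22161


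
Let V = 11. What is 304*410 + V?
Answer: 124651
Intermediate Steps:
304*410 + V = 304*410 + 11 = 124640 + 11 = 124651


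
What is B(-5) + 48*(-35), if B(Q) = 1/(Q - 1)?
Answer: -10081/6 ≈ -1680.2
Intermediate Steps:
B(Q) = 1/(-1 + Q)
B(-5) + 48*(-35) = 1/(-1 - 5) + 48*(-35) = 1/(-6) - 1680 = -1/6 - 1680 = -10081/6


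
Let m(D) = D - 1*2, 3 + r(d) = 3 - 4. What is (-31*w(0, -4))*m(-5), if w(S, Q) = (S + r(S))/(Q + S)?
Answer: 217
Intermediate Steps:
r(d) = -4 (r(d) = -3 + (3 - 4) = -3 - 1 = -4)
m(D) = -2 + D (m(D) = D - 2 = -2 + D)
w(S, Q) = (-4 + S)/(Q + S) (w(S, Q) = (S - 4)/(Q + S) = (-4 + S)/(Q + S))
(-31*w(0, -4))*m(-5) = (-31*(-4 + 0)/(-4 + 0))*(-2 - 5) = -31*(-4)/(-4)*(-7) = -(-31)*(-4)/4*(-7) = -31*1*(-7) = -31*(-7) = 217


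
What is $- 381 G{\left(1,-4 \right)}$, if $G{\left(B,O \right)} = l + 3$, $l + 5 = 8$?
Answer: $-2286$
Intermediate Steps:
$l = 3$ ($l = -5 + 8 = 3$)
$G{\left(B,O \right)} = 6$ ($G{\left(B,O \right)} = 3 + 3 = 6$)
$- 381 G{\left(1,-4 \right)} = \left(-381\right) 6 = -2286$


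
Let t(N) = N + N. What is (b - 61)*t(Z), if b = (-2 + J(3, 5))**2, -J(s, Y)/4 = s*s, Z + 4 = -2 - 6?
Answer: -33192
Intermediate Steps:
Z = -12 (Z = -4 + (-2 - 6) = -4 - 8 = -12)
J(s, Y) = -4*s**2 (J(s, Y) = -4*s*s = -4*s**2)
t(N) = 2*N
b = 1444 (b = (-2 - 4*3**2)**2 = (-2 - 4*9)**2 = (-2 - 36)**2 = (-38)**2 = 1444)
(b - 61)*t(Z) = (1444 - 61)*(2*(-12)) = 1383*(-24) = -33192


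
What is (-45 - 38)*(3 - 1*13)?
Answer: 830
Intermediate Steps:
(-45 - 38)*(3 - 1*13) = -83*(3 - 13) = -83*(-10) = 830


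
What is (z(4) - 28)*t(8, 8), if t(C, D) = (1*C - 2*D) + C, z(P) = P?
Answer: 0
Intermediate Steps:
t(C, D) = -2*D + 2*C (t(C, D) = (C - 2*D) + C = -2*D + 2*C)
(z(4) - 28)*t(8, 8) = (4 - 28)*(-2*8 + 2*8) = -24*(-16 + 16) = -24*0 = 0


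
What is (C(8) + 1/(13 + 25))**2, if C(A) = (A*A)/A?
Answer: 93025/1444 ≈ 64.422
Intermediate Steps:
C(A) = A (C(A) = A**2/A = A)
(C(8) + 1/(13 + 25))**2 = (8 + 1/(13 + 25))**2 = (8 + 1/38)**2 = (305/38)**2 = 93025/1444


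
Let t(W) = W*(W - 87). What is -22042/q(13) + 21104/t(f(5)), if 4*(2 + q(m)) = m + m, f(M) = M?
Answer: -9132188/1845 ≈ -4949.7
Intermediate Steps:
q(m) = -2 + m/2 (q(m) = -2 + (m + m)/4 = -2 + (2*m)/4 = -2 + m/2)
t(W) = W*(-87 + W)
-22042/q(13) + 21104/t(f(5)) = -22042/(-2 + (½)*13) + 21104/((5*(-87 + 5))) = -22042/(-2 + 13/2) + 21104/((5*(-82))) = -22042/9/2 + 21104/(-410) = -22042*2/9 + 21104*(-1/410) = -44084/9 - 10552/205 = -9132188/1845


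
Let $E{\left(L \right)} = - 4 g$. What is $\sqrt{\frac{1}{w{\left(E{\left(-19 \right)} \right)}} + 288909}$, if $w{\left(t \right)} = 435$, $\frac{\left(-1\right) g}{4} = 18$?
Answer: $\frac{2 \sqrt{13667201490}}{435} \approx 537.5$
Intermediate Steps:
$g = -72$ ($g = \left(-4\right) 18 = -72$)
$E{\left(L \right)} = 288$ ($E{\left(L \right)} = \left(-4\right) \left(-72\right) = 288$)
$\sqrt{\frac{1}{w{\left(E{\left(-19 \right)} \right)}} + 288909} = \sqrt{\frac{1}{435} + 288909} = \sqrt{\frac{125675416}{435}} = \frac{2 \sqrt{13667201490}}{435}$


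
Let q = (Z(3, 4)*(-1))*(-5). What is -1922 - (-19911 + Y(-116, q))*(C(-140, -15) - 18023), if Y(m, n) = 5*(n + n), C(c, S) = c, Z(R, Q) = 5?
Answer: -357104665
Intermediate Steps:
q = 25 (q = (5*(-1))*(-5) = -5*(-5) = 25)
Y(m, n) = 10*n (Y(m, n) = 5*(2*n) = 10*n)
-1922 - (-19911 + Y(-116, q))*(C(-140, -15) - 18023) = -1922 - (-19911 + 10*25)*(-140 - 18023) = -1922 - (-19911 + 250)*(-18163) = -1922 - (-19661)*(-18163) = -1922 - 1*357102743 = -1922 - 357102743 = -357104665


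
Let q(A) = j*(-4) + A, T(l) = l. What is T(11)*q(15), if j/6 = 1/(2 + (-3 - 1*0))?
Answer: 429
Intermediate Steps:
j = -6 (j = 6/(2 + (-3 - 1*0)) = 6/(2 + (-3 + 0)) = 6/(2 - 3) = 6/(-1) = 6*(-1) = -6)
q(A) = 24 + A (q(A) = -6*(-4) + A = 24 + A)
T(11)*q(15) = 11*(24 + 15) = 11*39 = 429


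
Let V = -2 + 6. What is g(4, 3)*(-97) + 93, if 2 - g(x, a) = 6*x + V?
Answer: 2615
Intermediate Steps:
V = 4
g(x, a) = -2 - 6*x (g(x, a) = 2 - (6*x + 4) = 2 - (4 + 6*x) = 2 + (-4 - 6*x) = -2 - 6*x)
g(4, 3)*(-97) + 93 = (-2 - 6*4)*(-97) + 93 = (-2 - 24)*(-97) + 93 = -26*(-97) + 93 = 2522 + 93 = 2615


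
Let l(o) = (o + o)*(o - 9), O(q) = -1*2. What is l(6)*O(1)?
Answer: 72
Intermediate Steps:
O(q) = -2
l(o) = 2*o*(-9 + o) (l(o) = (2*o)*(-9 + o) = 2*o*(-9 + o))
l(6)*O(1) = (2*6*(-9 + 6))*(-2) = (2*6*(-3))*(-2) = -36*(-2) = 72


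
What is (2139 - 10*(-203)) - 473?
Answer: 3696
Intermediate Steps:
(2139 - 10*(-203)) - 473 = (2139 + 2030) - 473 = 4169 - 473 = 3696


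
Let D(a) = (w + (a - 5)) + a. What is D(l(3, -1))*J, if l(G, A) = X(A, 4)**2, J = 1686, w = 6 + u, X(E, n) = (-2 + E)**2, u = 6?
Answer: 284934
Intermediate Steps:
w = 12 (w = 6 + 6 = 12)
l(G, A) = (-2 + A)**4 (l(G, A) = ((-2 + A)**2)**2 = (-2 + A)**4)
D(a) = 7 + 2*a (D(a) = (12 + (a - 5)) + a = (12 + (-5 + a)) + a = (7 + a) + a = 7 + 2*a)
D(l(3, -1))*J = (7 + 2*(-2 - 1)**4)*1686 = (7 + 2*(-3)**4)*1686 = (7 + 2*81)*1686 = (7 + 162)*1686 = 169*1686 = 284934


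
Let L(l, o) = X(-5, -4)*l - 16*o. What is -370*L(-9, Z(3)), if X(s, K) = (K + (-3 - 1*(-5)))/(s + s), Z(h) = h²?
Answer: 53946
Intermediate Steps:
X(s, K) = (2 + K)/(2*s) (X(s, K) = (K + (-3 + 5))/((2*s)) = (K + 2)*(1/(2*s)) = (2 + K)*(1/(2*s)) = (2 + K)/(2*s))
L(l, o) = -16*o + l/5 (L(l, o) = ((½)*(2 - 4)/(-5))*l - 16*o = ((½)*(-⅕)*(-2))*l - 16*o = l/5 - 16*o = -16*o + l/5)
-370*L(-9, Z(3)) = -370*(-16*3² + (⅕)*(-9)) = -370*(-16*9 - 9/5) = -370*(-144 - 9/5) = -370*(-729/5) = 53946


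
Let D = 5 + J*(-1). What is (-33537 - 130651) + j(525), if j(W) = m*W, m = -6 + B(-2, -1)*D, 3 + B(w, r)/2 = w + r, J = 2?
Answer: -186238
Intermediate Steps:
D = 3 (D = 5 + 2*(-1) = 5 - 2 = 3)
B(w, r) = -6 + 2*r + 2*w (B(w, r) = -6 + 2*(w + r) = -6 + 2*(r + w) = -6 + (2*r + 2*w) = -6 + 2*r + 2*w)
m = -42 (m = -6 + (-6 + 2*(-1) + 2*(-2))*3 = -6 + (-6 - 2 - 4)*3 = -6 - 12*3 = -6 - 36 = -42)
j(W) = -42*W
(-33537 - 130651) + j(525) = (-33537 - 130651) - 42*525 = -164188 - 22050 = -186238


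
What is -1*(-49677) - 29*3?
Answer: 49590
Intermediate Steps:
-1*(-49677) - 29*3 = 49677 - 1*87 = 49677 - 87 = 49590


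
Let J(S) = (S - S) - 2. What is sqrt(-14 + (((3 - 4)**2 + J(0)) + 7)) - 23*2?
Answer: -46 + 2*I*sqrt(2) ≈ -46.0 + 2.8284*I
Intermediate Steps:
J(S) = -2 (J(S) = 0 - 2 = -2)
sqrt(-14 + (((3 - 4)**2 + J(0)) + 7)) - 23*2 = sqrt(-14 + (((3 - 4)**2 - 2) + 7)) - 23*2 = sqrt(-14 + (((-1)**2 - 2) + 7)) - 46 = sqrt(-14 + ((1 - 2) + 7)) - 46 = sqrt(-14 + (-1 + 7)) - 46 = sqrt(-14 + 6) - 46 = sqrt(-8) - 46 = 2*I*sqrt(2) - 46 = -46 + 2*I*sqrt(2)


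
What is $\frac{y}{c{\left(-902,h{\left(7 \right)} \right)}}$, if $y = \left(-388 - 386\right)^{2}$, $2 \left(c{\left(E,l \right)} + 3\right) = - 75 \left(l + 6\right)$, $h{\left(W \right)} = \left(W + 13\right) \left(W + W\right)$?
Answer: $- \frac{16641}{298} \approx -55.842$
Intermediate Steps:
$h{\left(W \right)} = 2 W \left(13 + W\right)$ ($h{\left(W \right)} = \left(13 + W\right) 2 W = 2 W \left(13 + W\right)$)
$c{\left(E,l \right)} = -228 - \frac{75 l}{2}$ ($c{\left(E,l \right)} = -3 + \frac{\left(-75\right) \left(l + 6\right)}{2} = -3 + \frac{\left(-75\right) \left(6 + l\right)}{2} = -3 + \frac{-450 - 75 l}{2} = -3 - \left(225 + \frac{75 l}{2}\right) = -228 - \frac{75 l}{2}$)
$y = 599076$ ($y = \left(-774\right)^{2} = 599076$)
$\frac{y}{c{\left(-902,h{\left(7 \right)} \right)}} = \frac{599076}{-228 - \frac{75 \cdot 2 \cdot 7 \left(13 + 7\right)}{2}} = \frac{599076}{-228 - \frac{75 \cdot 2 \cdot 7 \cdot 20}{2}} = \frac{599076}{-228 - 10500} = \frac{599076}{-10728} = 599076 \left(- \frac{1}{10728}\right) = - \frac{16641}{298}$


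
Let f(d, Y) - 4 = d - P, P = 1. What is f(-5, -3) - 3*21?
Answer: -65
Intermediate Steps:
f(d, Y) = 3 + d (f(d, Y) = 4 + (d - 1*1) = 4 + (d - 1) = 4 + (-1 + d) = 3 + d)
f(-5, -3) - 3*21 = (3 - 5) - 3*21 = -2 - 63 = -65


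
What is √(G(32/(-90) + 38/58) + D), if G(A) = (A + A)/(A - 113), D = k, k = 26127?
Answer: 2*√35321674379474/73537 ≈ 161.64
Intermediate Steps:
D = 26127
G(A) = 2*A/(-113 + A) (G(A) = (2*A)/(-113 + A) = 2*A/(-113 + A))
√(G(32/(-90) + 38/58) + D) = √(2*(32/(-90) + 38/58)/(-113 + (32/(-90) + 38/58)) + 26127) = √(2*(32*(-1/90) + 38*(1/58))/(-113 + (32*(-1/90) + 38*(1/58))) + 26127) = √(2*(-16/45 + 19/29)/(-113 + (-16/45 + 19/29)) + 26127) = √(2*(391/1305)/(-113 + 391/1305) + 26127) = √(2*(391/1305)/(-147074/1305) + 26127) = √(2*(391/1305)*(-1305/147074) + 26127) = √(-391/73537 + 26127) = √(1921300808/73537) = 2*√35321674379474/73537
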